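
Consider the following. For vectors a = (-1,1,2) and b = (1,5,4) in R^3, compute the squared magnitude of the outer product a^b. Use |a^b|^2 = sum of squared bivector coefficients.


a wedge b = (a1*b2 - a2*b1)*e12 + (a1*b3 - a3*b1)*e13 + (a2*b3 - a3*b2)*e23
e12 coeff: (-1)*5 - 1*1 = -5 - 1 = -6
e13 coeff: (-1)*4 - 2*1 = -4 - 2 = -6
e23 coeff: 1*4 - 2*5 = 4 - 10 = -6
|a wedge b|^2 = (-6)^2 + (-6)^2 + (-6)^2
= 36 + 36 + 36
= 108


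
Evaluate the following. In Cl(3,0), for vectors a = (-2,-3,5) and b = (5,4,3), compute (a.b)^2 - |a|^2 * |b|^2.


a . b = (-2)*5 + (-3)*4 + 5*3
= -10 + (-12) + 15 = -7
|a|^2 = (-2)^2 + (-3)^2 + 5^2 = 38
|b|^2 = 5^2 + 4^2 + 3^2 = 50
(a.b)^2 = (-7)^2 = 49
|a|^2 * |b|^2 = 38 * 50 = 1900
Result = 49 - 1900 = -1851


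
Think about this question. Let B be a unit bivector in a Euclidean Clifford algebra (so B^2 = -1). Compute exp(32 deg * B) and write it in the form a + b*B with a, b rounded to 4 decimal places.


For a unit bivector B with B^2 = -1, the exponential series gives
e^(theta*B) = cos(theta) + sin(theta)*B (the GA analogue of Euler's formula).
theta = 32 degrees = 0.558505 rad
cos(32 deg) = 0.8480
sin(32 deg) = 0.5299
exp(theta*B) = 0.8480 + 0.5299*B


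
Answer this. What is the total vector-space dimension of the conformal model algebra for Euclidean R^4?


The conformal model of R^4 uses Cl(5,1): the 4 Euclidean generators plus two extra orthogonal generators e+ (e+^2 = +1) and e- (e-^2 = -1), from which the null vectors e0, einf are built.
Number of generators m = 4 + 2 = 6.
dim Cl(p,q) = 2^m = 2^6 = 64


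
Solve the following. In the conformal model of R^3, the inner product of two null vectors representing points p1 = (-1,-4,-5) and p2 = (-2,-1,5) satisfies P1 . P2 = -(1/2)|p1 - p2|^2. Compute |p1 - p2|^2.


p1 - p2 = (1, -3, -10)
|p1 - p2|^2 = 1^2 + (-3)^2 + (-10)^2
= 1 + 9 + 100
= 110


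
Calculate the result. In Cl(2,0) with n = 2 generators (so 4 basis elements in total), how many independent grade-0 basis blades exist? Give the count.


Number of grade-k basis blades in Cl(p,q) with n = p + q is C(n, k).
n = 2 + 0 = 2
C(2, 0) = 2! / (0! * 2!)
= 2 / (1 * 2)
= 1


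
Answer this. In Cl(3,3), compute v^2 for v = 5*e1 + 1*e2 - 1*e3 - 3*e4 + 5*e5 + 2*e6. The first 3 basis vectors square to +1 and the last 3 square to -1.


v^2 = sum of c_i^2 * e_i^2
Positive signature terms (e_i^2 = +1): 5^2 + 1^2 + (-1)^2 = 27
Negative signature terms (e_j^2 = -1): (-3)^2 + 5^2 + 2^2 = 38
v^2 = 27 - 38 = -11


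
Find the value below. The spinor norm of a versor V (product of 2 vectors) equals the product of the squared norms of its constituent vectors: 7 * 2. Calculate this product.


Spinor norm N(V) = |v1|^2 * |v2|^2 * ... * |v2|^2
= 7 * 2
Running product: 7, 14
N(V) = 14


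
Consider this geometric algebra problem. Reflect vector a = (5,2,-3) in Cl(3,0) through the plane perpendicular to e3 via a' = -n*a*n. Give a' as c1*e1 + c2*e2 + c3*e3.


Reflection formula: a' = -n*a*n, with n = e3 (unit vector, n^2 = 1).
For reflection through hyperplane perp to e3:
The component along e3 flips sign, others stay.
a = (5, 2, -3)
a' = (5, 2, 3)
a' = 5*e1 + 2*e2 + 3*e3


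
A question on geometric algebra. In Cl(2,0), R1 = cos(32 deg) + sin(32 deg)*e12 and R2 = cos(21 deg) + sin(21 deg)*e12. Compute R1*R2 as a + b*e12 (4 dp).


Same-plane rotors commute and their half-angles add:
R1*R2 = cos(a1 + a2) + sin(a1 + a2)*e12.
a1 + a2 = 32 + 21 = 53 deg
cos(53 deg) = 0.6018
sin(53 deg) = 0.7986
R1*R2 = 0.6018 + 0.7986*e12


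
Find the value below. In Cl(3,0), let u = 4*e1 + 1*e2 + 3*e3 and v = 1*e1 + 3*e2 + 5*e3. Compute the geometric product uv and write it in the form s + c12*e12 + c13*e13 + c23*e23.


In Cl(3,0): e_i^2 = 1, e_ie_j = -e_je_i for i != j.
Scalar part = u . v = 4*1 + 1*3 + 3*5
= 4 + 3 + 15 = 22
e12 coeff = 4*3 - 1*1 = 12 - 1 = 11
e13 coeff = 4*5 - 3*1 = 20 - 3 = 17
e23 coeff = 1*5 - 3*3 = 5 - 9 = -4
uv = 22 + 11*e12 + 17*e13 - 4*e23


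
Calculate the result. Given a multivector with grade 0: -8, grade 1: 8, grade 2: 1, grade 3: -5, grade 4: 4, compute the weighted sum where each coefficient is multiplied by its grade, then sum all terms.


Grade-weighted sum = sum of grade_k * coefficient_k
0*(-8) = 0
1*8 = 8
2*1 = 2
3*(-5) = -15
4*4 = 16
Total = 0 + 8 + 2 + (-15) + 16 = 11


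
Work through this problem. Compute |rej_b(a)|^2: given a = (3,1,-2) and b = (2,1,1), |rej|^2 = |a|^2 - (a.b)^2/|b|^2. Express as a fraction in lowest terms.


|a|^2 = 3^2 + 1^2 + (-2)^2 = 14
|b|^2 = 2^2 + 1^2 + 1^2 = 6
a . b = 3*2 + 1*1 + (-2)*1 = 5
(a.b)^2 = 5^2 = 25
|rej|^2 = 14 - 25/6
= (84 - 25)/6
= 59/6
In lowest terms: 59/6


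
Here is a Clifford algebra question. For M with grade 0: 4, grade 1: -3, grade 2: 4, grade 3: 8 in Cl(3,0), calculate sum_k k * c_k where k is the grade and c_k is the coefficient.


Grade-weighted sum = sum of grade_k * coefficient_k
0*4 = 0
1*(-3) = -3
2*4 = 8
3*8 = 24
Total = 0 + (-3) + 8 + 24 = 29


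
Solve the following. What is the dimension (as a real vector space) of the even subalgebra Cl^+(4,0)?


Even subalgebra dimension = 2^(n-1)
n = 4 + 0 = 4
2^(4 - 1) = 2^3 = 8
Verification: sum of C(4,k) for even k = 1 + 6 + 1 = 8
Result = 8


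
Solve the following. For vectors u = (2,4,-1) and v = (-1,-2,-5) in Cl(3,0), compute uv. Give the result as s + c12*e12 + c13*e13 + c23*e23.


In Cl(3,0): e_i^2 = 1, e_ie_j = -e_je_i for i != j.
Scalar part = u . v = 2*(-1) + 4*(-2) + (-1)*(-5)
= -2 + (-8) + 5 = -5
e12 coeff = 2*(-2) - 4*(-1) = -4 - (-4) = 0
e13 coeff = 2*(-5) - (-1)*(-1) = -10 - 1 = -11
e23 coeff = 4*(-5) - (-1)*(-2) = -20 - 2 = -22
uv = -5 + 0*e12 - 11*e13 - 22*e23


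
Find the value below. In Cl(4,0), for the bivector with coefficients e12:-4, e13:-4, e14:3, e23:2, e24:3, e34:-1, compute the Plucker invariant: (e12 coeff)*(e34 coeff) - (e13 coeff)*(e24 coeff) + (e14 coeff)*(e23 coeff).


Plucker relation: af - be + cd
a*f = (-4)*(-1) = 4
b*e = (-4)*3 = -12
c*d = 3*2 = 6
af - be + cd = 4 - (-12) + 6
= 22


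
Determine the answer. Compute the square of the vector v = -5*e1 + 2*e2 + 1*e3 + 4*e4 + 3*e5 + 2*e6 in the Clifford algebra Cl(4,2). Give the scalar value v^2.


v^2 = sum of c_i^2 * e_i^2
Positive signature terms (e_i^2 = +1): (-5)^2 + 2^2 + 1^2 + 4^2 = 46
Negative signature terms (e_j^2 = -1): 3^2 + 2^2 = 13
v^2 = 46 - 13 = 33


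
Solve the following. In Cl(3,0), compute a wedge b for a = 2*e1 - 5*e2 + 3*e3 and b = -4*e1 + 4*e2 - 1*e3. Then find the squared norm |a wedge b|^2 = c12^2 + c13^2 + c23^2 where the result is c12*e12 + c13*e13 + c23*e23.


a wedge b = (a1*b2 - a2*b1)*e12 + (a1*b3 - a3*b1)*e13 + (a2*b3 - a3*b2)*e23
e12 coeff: 2*4 - (-5)*(-4) = 8 - 20 = -12
e13 coeff: 2*(-1) - 3*(-4) = -2 - (-12) = 10
e23 coeff: (-5)*(-1) - 3*4 = 5 - 12 = -7
|a wedge b|^2 = (-12)^2 + 10^2 + (-7)^2
= 144 + 100 + 49
= 293


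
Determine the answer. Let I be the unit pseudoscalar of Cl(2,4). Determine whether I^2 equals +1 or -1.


The pseudoscalar I = e1...e_n (product of all n generators) of Cl(p,q) satisfies I^2 = (-1)^(q + n(n-1)/2).
p = 2, q = 4, n = p + q = 6
n(n-1)/2 = 6 * 5 / 2 = 15
Exponent = q + n(n-1)/2 = 4 + 15 = 19
I^2 = (-1)^19 = -1


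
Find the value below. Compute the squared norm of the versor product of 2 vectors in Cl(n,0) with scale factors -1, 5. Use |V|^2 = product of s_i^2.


Each vector v_i has |v_i|^2 = s_i^2
Squared scales: (-1)^2 = 1, 5^2 = 25
|V|^2 = 1 * 25
= 25


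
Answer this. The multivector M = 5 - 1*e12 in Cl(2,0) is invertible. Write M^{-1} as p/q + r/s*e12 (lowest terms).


M = 5 - 1*e12, where e12^2 = -1.
Since M commutes with its reverse ~M = a - b*e12, M * ~M = a^2 - b^2*e12^2 = a^2 + b^2.
So M^{-1} = ~M / (a^2 + b^2) = (a - b*e12)/(a^2 + b^2).
a^2 + b^2 = 25 + 1 = 26
Scalar part = 5/26 = 5/26
Bivector coeff = 1/26 = 1/26
M^{-1} = 5/26 + 1/26*e12


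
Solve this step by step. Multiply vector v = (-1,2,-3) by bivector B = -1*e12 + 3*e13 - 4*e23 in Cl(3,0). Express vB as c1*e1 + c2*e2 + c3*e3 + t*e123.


vB has grade-1 (vector) and grade-3 (trivector) parts: vB = (v _| B) + (v ^ B).
Vector part <vB>_1:
  e1: -v2*b12 - v3*b13 = -(2)*(-1) - (-3)*(3) = 11
  e2: v1*b12 - v3*b23 = (-1)*(-1) - (-3)*(-4) = -11
  e3: v1*b13 + v2*b23 = (-1)*(3) + (2)*(-4) = -11
Trivector part <vB>_3:
  e123: v1*b23 - v2*b13 + v3*b12 = (-1)*(-4) - (2)*(3) + (-3)*(-1) = 1
vB = 11*e1 - 11*e2 - 11*e3 + 1*e123


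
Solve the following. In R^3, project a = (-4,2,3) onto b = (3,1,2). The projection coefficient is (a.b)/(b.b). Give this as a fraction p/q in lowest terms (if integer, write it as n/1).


Projection coefficient = (a . b) / (b . b)
a . b = (-4)*3 + 2*1 + 3*2
= -12 + 2 + 6 = -4
b . b = 3^2 + 1^2 + 2^2
= 9 + 1 + 4 = 14
Coefficient = -4/14
In lowest terms: -2/7


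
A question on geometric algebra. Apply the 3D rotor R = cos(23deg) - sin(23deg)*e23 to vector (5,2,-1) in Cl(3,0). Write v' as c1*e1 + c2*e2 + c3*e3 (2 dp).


Rotor R = cos(23deg) - sin(23deg)*e23
Rotation angle theta = 2 * 23 = 46 degrees in the e23 plane (e2 -> e3).
The component perpendicular to the plane (e1) is invariant: v'_1 = v1 = 5.00
cos(46deg) = 0.6947, sin(46deg) = 0.7193
v'_2 = v2*cos(theta) - v3*sin(theta) = 2*0.6947 - (-1)*0.7193 = 2.11
v'_3 = v2*sin(theta) + v3*cos(theta) = 2*0.7193 + (-1)*0.6947 = 0.74
v' = 5.00*e1 + 2.11*e2 + 0.74*e3


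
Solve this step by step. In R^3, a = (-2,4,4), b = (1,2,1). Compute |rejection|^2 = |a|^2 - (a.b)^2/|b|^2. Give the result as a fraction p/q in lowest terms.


|a|^2 = (-2)^2 + 4^2 + 4^2 = 36
|b|^2 = 1^2 + 2^2 + 1^2 = 6
a . b = (-2)*1 + 4*2 + 4*1 = 10
(a.b)^2 = 10^2 = 100
|rej|^2 = 36 - 100/6
= (216 - 100)/6
= 116/6
In lowest terms: 58/3


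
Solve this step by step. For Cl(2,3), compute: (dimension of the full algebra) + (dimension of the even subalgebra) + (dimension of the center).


n = 2 + 3 = 5
Total dim = 2^5 = 32
Even subalgebra dim = 2^4 = 16
n is odd, so center dim = 2
Sum = 32 + 16 + 2 = 50


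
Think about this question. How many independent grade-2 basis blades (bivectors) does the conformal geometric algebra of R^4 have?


The conformal model of R^4 uses Cl(5,1) with m = 4 + 2 = 6 generators.
Number of grade-2 blades = C(m, 2) = C(6, 2)
= 6*5/2 = 15


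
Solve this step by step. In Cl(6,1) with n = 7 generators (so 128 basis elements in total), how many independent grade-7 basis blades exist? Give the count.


Number of grade-k basis blades in Cl(p,q) with n = p + q is C(n, k).
n = 6 + 1 = 7
C(7, 7) = 7! / (7! * 0!)
= 5040 / (5040 * 1)
= 1


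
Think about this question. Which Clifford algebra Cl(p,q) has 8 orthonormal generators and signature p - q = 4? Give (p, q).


We need p + q = 8 and p - q = 4.
Adding: 2p = 8 + 4 = 12, so p = 6.
Then q = 8 - 6 = 2.
(p, q) = (6, 2)


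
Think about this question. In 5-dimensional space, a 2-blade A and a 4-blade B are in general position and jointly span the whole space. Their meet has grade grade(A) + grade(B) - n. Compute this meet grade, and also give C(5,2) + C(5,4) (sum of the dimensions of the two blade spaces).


Meet grade = grade(A) + grade(B) - n
= 2 + 4 - 5 = 1
C(5,2) = 10
C(5,4) = 5
dim_A + dim_B = 10 + 5 = 15


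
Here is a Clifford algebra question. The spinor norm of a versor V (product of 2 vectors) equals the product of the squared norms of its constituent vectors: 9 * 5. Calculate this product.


Spinor norm N(V) = |v1|^2 * |v2|^2 * ... * |v2|^2
= 9 * 5
Running product: 9, 45
N(V) = 45


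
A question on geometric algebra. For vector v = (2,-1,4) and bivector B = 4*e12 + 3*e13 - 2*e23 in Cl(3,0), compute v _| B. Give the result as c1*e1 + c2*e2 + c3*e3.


Left contraction v _| B = <vB>_1 (grade-1 part of the geometric product vB).
Using e1_|e12 = e2, e2_|e12 = -e1, e1_|e13 = e3, e3_|e13 = -e1, e2_|e23 = e3, e3_|e23 = -e2:
e1 coeff: -v2*b12 - v3*b13 = -(-1)*(4) - (4)*(3) = -8
e2 coeff: v1*b12 - v3*b23 = (2)*(4) - (4)*(-2) = 16
e3 coeff: v1*b13 + v2*b23 = (2)*(3) + (-1)*(-2) = 8
v _| B = -8*e1 + 16*e2 + 8*e3


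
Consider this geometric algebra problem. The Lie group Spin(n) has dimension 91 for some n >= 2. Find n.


dim Spin(n) = dim so(n) = n(n-1)/2.
Solve n(n-1)/2 = 91, i.e. n^2 - n - 182 = 0.
Discriminant = 1 + 8*91 = 729
n = (1 + sqrt(729))/2 = (1 + 27)/2 = 14


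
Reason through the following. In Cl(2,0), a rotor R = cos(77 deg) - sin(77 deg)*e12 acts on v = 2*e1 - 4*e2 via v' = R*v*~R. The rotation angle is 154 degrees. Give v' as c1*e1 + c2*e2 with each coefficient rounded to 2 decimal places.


Rotor R = cos(77deg) - sin(77deg)*e12
Rotation angle theta = 2 * 77 = 154 degrees
v' = R*v*~R rotates v by theta.
cos(154deg) = -0.8988, sin(154deg) = 0.4384
v'_1 = 2*cos(154deg) - (-4)*sin(154deg)
= 2*(-0.8988) - (-4)*0.4384
= -0.04
v'_2 = 2*sin(154deg) + (-4)*cos(154deg)
= 2*0.4384 + (-4)*(-0.8988)
= 4.47
v' = -0.04*e1 + 4.47*e2


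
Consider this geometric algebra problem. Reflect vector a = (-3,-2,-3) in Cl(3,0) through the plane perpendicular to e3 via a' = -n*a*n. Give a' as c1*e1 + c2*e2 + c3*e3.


Reflection formula: a' = -n*a*n, with n = e3 (unit vector, n^2 = 1).
For reflection through hyperplane perp to e3:
The component along e3 flips sign, others stay.
a = (-3, -2, -3)
a' = (-3, -2, 3)
a' = -3*e1 - 2*e2 + 3*e3


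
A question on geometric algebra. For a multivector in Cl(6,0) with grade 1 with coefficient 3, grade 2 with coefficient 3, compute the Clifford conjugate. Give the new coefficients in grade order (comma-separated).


Clifford conjugate sign for grade k: (-1)^(k(k+1)/2)
Grade 1: (-1)^(1*2/2) = (-1)^1 = -1, coeff 3 -> -3
Grade 2: (-1)^(2*3/2) = (-1)^3 = -1, coeff 3 -> -3
Conjugated coefficients: -3, -3


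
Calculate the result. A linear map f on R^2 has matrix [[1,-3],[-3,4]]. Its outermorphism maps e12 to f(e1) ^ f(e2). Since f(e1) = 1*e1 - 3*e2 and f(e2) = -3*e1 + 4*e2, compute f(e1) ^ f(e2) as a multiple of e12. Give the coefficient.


The outermorphism of a linear map f sends e1^e2 to f(e1)^f(e2).
f(e1) = 1*e1 - 3*e2
f(e2) = -3*e1 + 4*e2
f(e1) ^ f(e2) = (1*e1 - 3*e2) ^ (-3*e1 + 4*e2)
= 1*4*e12 + (-3)*(-3)*e21
= (4 - 9)*e12
= -5*e12
Coefficient = -5


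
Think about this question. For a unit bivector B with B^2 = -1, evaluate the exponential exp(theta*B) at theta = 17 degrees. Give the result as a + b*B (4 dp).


For a unit bivector B with B^2 = -1, the exponential series gives
e^(theta*B) = cos(theta) + sin(theta)*B (the GA analogue of Euler's formula).
theta = 17 degrees = 0.296706 rad
cos(17 deg) = 0.9563
sin(17 deg) = 0.2924
exp(theta*B) = 0.9563 + 0.2924*B


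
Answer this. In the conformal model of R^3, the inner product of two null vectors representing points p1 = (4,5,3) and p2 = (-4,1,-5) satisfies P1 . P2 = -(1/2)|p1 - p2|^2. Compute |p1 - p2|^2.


p1 - p2 = (8, 4, 8)
|p1 - p2|^2 = 8^2 + 4^2 + 8^2
= 64 + 16 + 64
= 144


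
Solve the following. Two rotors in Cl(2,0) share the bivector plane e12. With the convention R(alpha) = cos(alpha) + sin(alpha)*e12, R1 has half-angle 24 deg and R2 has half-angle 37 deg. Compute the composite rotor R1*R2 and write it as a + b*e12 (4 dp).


Same-plane rotors commute and their half-angles add:
R1*R2 = cos(a1 + a2) + sin(a1 + a2)*e12.
a1 + a2 = 24 + 37 = 61 deg
cos(61 deg) = 0.4848
sin(61 deg) = 0.8746
R1*R2 = 0.4848 + 0.8746*e12


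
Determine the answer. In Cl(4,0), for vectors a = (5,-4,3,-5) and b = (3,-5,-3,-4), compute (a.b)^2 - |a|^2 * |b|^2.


a . b = 5*3 + (-4)*(-5) + 3*(-3) + (-5)*(-4)
= 15 + 20 + (-9) + 20 = 46
|a|^2 = 5^2 + (-4)^2 + 3^2 + (-5)^2 = 75
|b|^2 = 3^2 + (-5)^2 + (-3)^2 + (-4)^2 = 59
(a.b)^2 = 46^2 = 2116
|a|^2 * |b|^2 = 75 * 59 = 4425
Result = 2116 - 4425 = -2309


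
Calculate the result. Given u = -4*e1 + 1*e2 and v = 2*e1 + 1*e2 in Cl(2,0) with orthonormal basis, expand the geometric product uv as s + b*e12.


Expand: (-4*e1 + 1*e2)(2*e1 + 1*e2)
= (-4)*2*e1e1 + (-4)*1*e1e2 + 1*2*e2e1 + 1*1*e2e2
Using e1^2 = e2^2 = 1, e2e1 = -e1e2:
Scalar part s = (-4)*2 + 1*1 = -8 + 1 = -7
Bivector part b = (-4)*1 - 1*2 = -4 - 2 = -6
uv = -7 - 6*e12


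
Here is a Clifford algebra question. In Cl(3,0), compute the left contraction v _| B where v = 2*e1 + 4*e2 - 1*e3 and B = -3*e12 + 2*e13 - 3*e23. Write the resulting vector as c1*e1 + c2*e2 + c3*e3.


Left contraction v _| B = <vB>_1 (grade-1 part of the geometric product vB).
Using e1_|e12 = e2, e2_|e12 = -e1, e1_|e13 = e3, e3_|e13 = -e1, e2_|e23 = e3, e3_|e23 = -e2:
e1 coeff: -v2*b12 - v3*b13 = -(4)*(-3) - (-1)*(2) = 14
e2 coeff: v1*b12 - v3*b23 = (2)*(-3) - (-1)*(-3) = -9
e3 coeff: v1*b13 + v2*b23 = (2)*(2) + (4)*(-3) = -8
v _| B = 14*e1 - 9*e2 - 8*e3


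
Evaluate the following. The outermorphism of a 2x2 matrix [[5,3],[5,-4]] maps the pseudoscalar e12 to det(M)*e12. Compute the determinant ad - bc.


The outermorphism of a linear map f sends e1^e2 to f(e1)^f(e2).
f(e1) = 5*e1 + 5*e2
f(e2) = 3*e1 - 4*e2
f(e1) ^ f(e2) = (5*e1 + 5*e2) ^ (3*e1 - 4*e2)
= 5*(-4)*e12 + 5*3*e21
= (-20 - 15)*e12
= -35*e12
Coefficient = -35


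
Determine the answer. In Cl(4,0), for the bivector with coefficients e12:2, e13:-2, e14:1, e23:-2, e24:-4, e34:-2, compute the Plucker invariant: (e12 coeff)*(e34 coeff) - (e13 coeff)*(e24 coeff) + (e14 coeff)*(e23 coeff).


Plucker relation: af - be + cd
a*f = 2*(-2) = -4
b*e = (-2)*(-4) = 8
c*d = 1*(-2) = -2
af - be + cd = -4 - 8 + (-2)
= -14


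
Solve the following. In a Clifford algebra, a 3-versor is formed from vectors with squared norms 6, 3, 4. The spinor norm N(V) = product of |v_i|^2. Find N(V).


Spinor norm N(V) = |v1|^2 * |v2|^2 * ... * |v3|^2
= 6 * 3 * 4
Running product: 6, 18, 72
N(V) = 72


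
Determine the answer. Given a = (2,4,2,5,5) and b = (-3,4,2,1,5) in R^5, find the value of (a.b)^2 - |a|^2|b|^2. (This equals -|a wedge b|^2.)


a . b = 2*(-3) + 4*4 + 2*2 + 5*1 + 5*5
= -6 + 16 + 4 + 5 + 25 = 44
|a|^2 = 2^2 + 4^2 + 2^2 + 5^2 + 5^2 = 74
|b|^2 = (-3)^2 + 4^2 + 2^2 + 1^2 + 5^2 = 55
(a.b)^2 = 44^2 = 1936
|a|^2 * |b|^2 = 74 * 55 = 4070
Result = 1936 - 4070 = -2134


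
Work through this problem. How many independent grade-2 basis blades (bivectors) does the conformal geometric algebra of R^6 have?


The conformal model of R^6 uses Cl(7,1) with m = 6 + 2 = 8 generators.
Number of grade-2 blades = C(m, 2) = C(8, 2)
= 8*7/2 = 28


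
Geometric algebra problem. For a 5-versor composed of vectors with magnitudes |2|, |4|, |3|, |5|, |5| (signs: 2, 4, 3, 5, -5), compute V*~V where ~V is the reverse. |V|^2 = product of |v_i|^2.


Each vector v_i has |v_i|^2 = s_i^2
Squared scales: 2^2 = 4, 4^2 = 16, 3^2 = 9, 5^2 = 25, (-5)^2 = 25
|V|^2 = 4 * 16 * 9 * 25 * 25
= 360000


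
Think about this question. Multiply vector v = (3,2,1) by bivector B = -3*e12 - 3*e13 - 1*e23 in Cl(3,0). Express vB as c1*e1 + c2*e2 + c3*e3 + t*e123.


vB has grade-1 (vector) and grade-3 (trivector) parts: vB = (v _| B) + (v ^ B).
Vector part <vB>_1:
  e1: -v2*b12 - v3*b13 = -(2)*(-3) - (1)*(-3) = 9
  e2: v1*b12 - v3*b23 = (3)*(-3) - (1)*(-1) = -8
  e3: v1*b13 + v2*b23 = (3)*(-3) + (2)*(-1) = -11
Trivector part <vB>_3:
  e123: v1*b23 - v2*b13 + v3*b12 = (3)*(-1) - (2)*(-3) + (1)*(-3) = 0
vB = 9*e1 - 8*e2 - 11*e3 + 0*e123


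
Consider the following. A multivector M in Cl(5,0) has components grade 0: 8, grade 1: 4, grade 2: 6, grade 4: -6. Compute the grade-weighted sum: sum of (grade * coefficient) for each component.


Grade-weighted sum = sum of grade_k * coefficient_k
0*8 = 0
1*4 = 4
2*6 = 12
4*(-6) = -24
Total = 0 + 4 + 12 + (-24) = -8


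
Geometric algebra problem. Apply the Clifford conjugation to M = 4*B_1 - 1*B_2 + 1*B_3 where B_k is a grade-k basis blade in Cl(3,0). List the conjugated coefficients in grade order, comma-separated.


Clifford conjugate sign for grade k: (-1)^(k(k+1)/2)
Grade 1: (-1)^(1*2/2) = (-1)^1 = -1, coeff 4 -> -4
Grade 2: (-1)^(2*3/2) = (-1)^3 = -1, coeff -1 -> 1
Grade 3: (-1)^(3*4/2) = (-1)^6 = 1, coeff 1 -> 1
Conjugated coefficients: -4, 1, 1


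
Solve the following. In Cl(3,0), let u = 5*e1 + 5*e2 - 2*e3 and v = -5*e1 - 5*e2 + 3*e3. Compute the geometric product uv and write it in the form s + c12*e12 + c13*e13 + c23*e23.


In Cl(3,0): e_i^2 = 1, e_ie_j = -e_je_i for i != j.
Scalar part = u . v = 5*(-5) + 5*(-5) + (-2)*3
= -25 + (-25) + (-6) = -56
e12 coeff = 5*(-5) - 5*(-5) = -25 - (-25) = 0
e13 coeff = 5*3 - (-2)*(-5) = 15 - 10 = 5
e23 coeff = 5*3 - (-2)*(-5) = 15 - 10 = 5
uv = -56 + 0*e12 + 5*e13 + 5*e23


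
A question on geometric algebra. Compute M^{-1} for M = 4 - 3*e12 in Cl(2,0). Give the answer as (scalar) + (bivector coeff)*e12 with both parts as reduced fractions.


M = 4 - 3*e12, where e12^2 = -1.
Since M commutes with its reverse ~M = a - b*e12, M * ~M = a^2 - b^2*e12^2 = a^2 + b^2.
So M^{-1} = ~M / (a^2 + b^2) = (a - b*e12)/(a^2 + b^2).
a^2 + b^2 = 16 + 9 = 25
Scalar part = 4/25 = 4/25
Bivector coeff = 3/25 = 3/25
M^{-1} = 4/25 + 3/25*e12


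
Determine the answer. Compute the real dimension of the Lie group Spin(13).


Spin(n) double-covers SO(n); both have Lie algebra so(n) of dimension n(n-1)/2.
n = 13
n(n-1) = 13 * 12 = 156
dim Spin(13) = 156/2 = 78


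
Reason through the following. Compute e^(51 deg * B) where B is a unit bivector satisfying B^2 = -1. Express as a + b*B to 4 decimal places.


For a unit bivector B with B^2 = -1, the exponential series gives
e^(theta*B) = cos(theta) + sin(theta)*B (the GA analogue of Euler's formula).
theta = 51 degrees = 0.890118 rad
cos(51 deg) = 0.6293
sin(51 deg) = 0.7771
exp(theta*B) = 0.6293 + 0.7771*B


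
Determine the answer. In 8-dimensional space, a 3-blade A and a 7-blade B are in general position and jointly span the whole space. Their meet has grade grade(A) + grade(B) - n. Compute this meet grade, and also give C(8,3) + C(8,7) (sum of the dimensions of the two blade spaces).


Meet grade = grade(A) + grade(B) - n
= 3 + 7 - 8 = 2
C(8,3) = 56
C(8,7) = 8
dim_A + dim_B = 56 + 8 = 64


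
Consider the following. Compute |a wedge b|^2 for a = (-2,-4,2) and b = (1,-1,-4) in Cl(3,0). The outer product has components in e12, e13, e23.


a wedge b = (a1*b2 - a2*b1)*e12 + (a1*b3 - a3*b1)*e13 + (a2*b3 - a3*b2)*e23
e12 coeff: (-2)*(-1) - (-4)*1 = 2 - (-4) = 6
e13 coeff: (-2)*(-4) - 2*1 = 8 - 2 = 6
e23 coeff: (-4)*(-4) - 2*(-1) = 16 - (-2) = 18
|a wedge b|^2 = 6^2 + 6^2 + 18^2
= 36 + 36 + 324
= 396


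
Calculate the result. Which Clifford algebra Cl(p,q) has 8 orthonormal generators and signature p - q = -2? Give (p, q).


We need p + q = 8 and p - q = -2.
Adding: 2p = 8 + (-2) = 6, so p = 3.
Then q = 8 - 3 = 5.
(p, q) = (3, 5)


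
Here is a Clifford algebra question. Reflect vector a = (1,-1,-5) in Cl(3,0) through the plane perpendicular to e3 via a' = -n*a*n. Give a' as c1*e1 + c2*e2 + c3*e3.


Reflection formula: a' = -n*a*n, with n = e3 (unit vector, n^2 = 1).
For reflection through hyperplane perp to e3:
The component along e3 flips sign, others stay.
a = (1, -1, -5)
a' = (1, -1, 5)
a' = 1*e1 - 1*e2 + 5*e3


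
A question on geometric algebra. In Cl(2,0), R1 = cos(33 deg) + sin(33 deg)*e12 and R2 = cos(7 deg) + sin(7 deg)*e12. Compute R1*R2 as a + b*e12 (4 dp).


Same-plane rotors commute and their half-angles add:
R1*R2 = cos(a1 + a2) + sin(a1 + a2)*e12.
a1 + a2 = 33 + 7 = 40 deg
cos(40 deg) = 0.7660
sin(40 deg) = 0.6428
R1*R2 = 0.7660 + 0.6428*e12


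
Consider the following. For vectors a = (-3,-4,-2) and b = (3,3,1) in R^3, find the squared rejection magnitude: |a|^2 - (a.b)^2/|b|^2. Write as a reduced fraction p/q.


|a|^2 = (-3)^2 + (-4)^2 + (-2)^2 = 29
|b|^2 = 3^2 + 3^2 + 1^2 = 19
a . b = (-3)*3 + (-4)*3 + (-2)*1 = -23
(a.b)^2 = (-23)^2 = 529
|rej|^2 = 29 - 529/19
= (551 - 529)/19
= 22/19
In lowest terms: 22/19


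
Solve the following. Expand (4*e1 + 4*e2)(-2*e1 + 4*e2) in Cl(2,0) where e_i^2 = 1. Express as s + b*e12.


Expand: (4*e1 + 4*e2)(-2*e1 + 4*e2)
= 4*(-2)*e1e1 + 4*4*e1e2 + 4*(-2)*e2e1 + 4*4*e2e2
Using e1^2 = e2^2 = 1, e2e1 = -e1e2:
Scalar part s = 4*(-2) + 4*4 = -8 + 16 = 8
Bivector part b = 4*4 - 4*(-2) = 16 - (-8) = 24
uv = 8 + 24*e12


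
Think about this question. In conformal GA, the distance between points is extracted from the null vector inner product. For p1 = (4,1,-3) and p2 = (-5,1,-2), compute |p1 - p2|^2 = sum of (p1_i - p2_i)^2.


p1 - p2 = (9, 0, -1)
|p1 - p2|^2 = 9^2 + 0^2 + (-1)^2
= 81 + 0 + 1
= 82


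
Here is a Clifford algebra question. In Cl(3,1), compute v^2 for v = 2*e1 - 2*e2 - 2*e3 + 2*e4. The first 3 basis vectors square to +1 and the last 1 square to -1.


v^2 = sum of c_i^2 * e_i^2
Positive signature terms (e_i^2 = +1): 2^2 + (-2)^2 + (-2)^2 = 12
Negative signature terms (e_j^2 = -1): 2^2 = 4
v^2 = 12 - 4 = 8


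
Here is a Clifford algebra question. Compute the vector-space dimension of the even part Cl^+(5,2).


Even subalgebra dimension = 2^(n-1)
n = 5 + 2 = 7
2^(7 - 1) = 2^6 = 64
Verification: sum of C(7,k) for even k = 1 + 21 + 35 + 7 = 64
Result = 64


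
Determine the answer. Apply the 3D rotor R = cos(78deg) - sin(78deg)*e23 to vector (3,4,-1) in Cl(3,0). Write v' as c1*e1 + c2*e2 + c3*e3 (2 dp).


Rotor R = cos(78deg) - sin(78deg)*e23
Rotation angle theta = 2 * 78 = 156 degrees in the e23 plane (e2 -> e3).
The component perpendicular to the plane (e1) is invariant: v'_1 = v1 = 3.00
cos(156deg) = -0.9135, sin(156deg) = 0.4067
v'_2 = v2*cos(theta) - v3*sin(theta) = 4*(-0.9135) - (-1)*0.4067 = -3.25
v'_3 = v2*sin(theta) + v3*cos(theta) = 4*0.4067 + (-1)*(-0.9135) = 2.54
v' = 3.00*e1 - 3.25*e2 + 2.54*e3


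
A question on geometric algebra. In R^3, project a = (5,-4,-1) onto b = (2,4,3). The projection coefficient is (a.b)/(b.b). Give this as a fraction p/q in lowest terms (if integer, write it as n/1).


Projection coefficient = (a . b) / (b . b)
a . b = 5*2 + (-4)*4 + (-1)*3
= 10 + (-16) + (-3) = -9
b . b = 2^2 + 4^2 + 3^2
= 4 + 16 + 9 = 29
Coefficient = -9/29
In lowest terms: -9/29


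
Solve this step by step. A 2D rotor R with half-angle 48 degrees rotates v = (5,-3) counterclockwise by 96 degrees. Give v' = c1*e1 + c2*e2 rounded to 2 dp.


Rotor R = cos(48deg) - sin(48deg)*e12
Rotation angle theta = 2 * 48 = 96 degrees
v' = R*v*~R rotates v by theta.
cos(96deg) = -0.1045, sin(96deg) = 0.9945
v'_1 = 5*cos(96deg) - (-3)*sin(96deg)
= 5*(-0.1045) - (-3)*0.9945
= 2.46
v'_2 = 5*sin(96deg) + (-3)*cos(96deg)
= 5*0.9945 + (-3)*(-0.1045)
= 5.29
v' = 2.46*e1 + 5.29*e2


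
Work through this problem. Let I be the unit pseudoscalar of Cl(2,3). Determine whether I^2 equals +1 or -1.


The pseudoscalar I = e1...e_n (product of all n generators) of Cl(p,q) satisfies I^2 = (-1)^(q + n(n-1)/2).
p = 2, q = 3, n = p + q = 5
n(n-1)/2 = 5 * 4 / 2 = 10
Exponent = q + n(n-1)/2 = 3 + 10 = 13
I^2 = (-1)^13 = -1


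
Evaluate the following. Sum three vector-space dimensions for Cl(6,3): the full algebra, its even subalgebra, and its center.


n = 6 + 3 = 9
Total dim = 2^9 = 512
Even subalgebra dim = 2^8 = 256
n is odd, so center dim = 2
Sum = 512 + 256 + 2 = 770


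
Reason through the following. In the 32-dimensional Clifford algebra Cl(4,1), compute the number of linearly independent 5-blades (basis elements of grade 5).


Number of grade-k basis blades in Cl(p,q) with n = p + q is C(n, k).
n = 4 + 1 = 5
C(5, 5) = 5! / (5! * 0!)
= 120 / (120 * 1)
= 1


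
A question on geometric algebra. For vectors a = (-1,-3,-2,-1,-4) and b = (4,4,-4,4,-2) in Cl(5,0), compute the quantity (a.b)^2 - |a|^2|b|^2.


a . b = (-1)*4 + (-3)*4 + (-2)*(-4) + (-1)*4 + (-4)*(-2)
= -4 + (-12) + 8 + (-4) + 8 = -4
|a|^2 = (-1)^2 + (-3)^2 + (-2)^2 + (-1)^2 + (-4)^2 = 31
|b|^2 = 4^2 + 4^2 + (-4)^2 + 4^2 + (-2)^2 = 68
(a.b)^2 = (-4)^2 = 16
|a|^2 * |b|^2 = 31 * 68 = 2108
Result = 16 - 2108 = -2092


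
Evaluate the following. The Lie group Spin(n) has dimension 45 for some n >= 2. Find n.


dim Spin(n) = dim so(n) = n(n-1)/2.
Solve n(n-1)/2 = 45, i.e. n^2 - n - 90 = 0.
Discriminant = 1 + 8*45 = 361
n = (1 + sqrt(361))/2 = (1 + 19)/2 = 10


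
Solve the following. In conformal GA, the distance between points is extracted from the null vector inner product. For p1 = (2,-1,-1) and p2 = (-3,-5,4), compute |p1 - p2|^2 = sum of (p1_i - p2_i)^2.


p1 - p2 = (5, 4, -5)
|p1 - p2|^2 = 5^2 + 4^2 + (-5)^2
= 25 + 16 + 25
= 66


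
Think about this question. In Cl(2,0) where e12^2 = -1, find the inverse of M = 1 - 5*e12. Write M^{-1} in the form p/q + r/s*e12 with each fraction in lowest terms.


M = 1 - 5*e12, where e12^2 = -1.
Since M commutes with its reverse ~M = a - b*e12, M * ~M = a^2 - b^2*e12^2 = a^2 + b^2.
So M^{-1} = ~M / (a^2 + b^2) = (a - b*e12)/(a^2 + b^2).
a^2 + b^2 = 1 + 25 = 26
Scalar part = 1/26 = 1/26
Bivector coeff = 5/26 = 5/26
M^{-1} = 1/26 + 5/26*e12


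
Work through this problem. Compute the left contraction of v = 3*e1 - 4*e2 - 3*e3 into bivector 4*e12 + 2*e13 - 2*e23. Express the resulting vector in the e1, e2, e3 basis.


Left contraction v _| B = <vB>_1 (grade-1 part of the geometric product vB).
Using e1_|e12 = e2, e2_|e12 = -e1, e1_|e13 = e3, e3_|e13 = -e1, e2_|e23 = e3, e3_|e23 = -e2:
e1 coeff: -v2*b12 - v3*b13 = -(-4)*(4) - (-3)*(2) = 22
e2 coeff: v1*b12 - v3*b23 = (3)*(4) - (-3)*(-2) = 6
e3 coeff: v1*b13 + v2*b23 = (3)*(2) + (-4)*(-2) = 14
v _| B = 22*e1 + 6*e2 + 14*e3


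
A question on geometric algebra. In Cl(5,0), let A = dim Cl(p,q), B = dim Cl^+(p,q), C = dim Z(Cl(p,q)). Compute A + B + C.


n = 5 + 0 = 5
Total dim = 2^5 = 32
Even subalgebra dim = 2^4 = 16
n is odd, so center dim = 2
Sum = 32 + 16 + 2 = 50


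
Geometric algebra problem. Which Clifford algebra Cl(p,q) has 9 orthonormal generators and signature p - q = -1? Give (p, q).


We need p + q = 9 and p - q = -1.
Adding: 2p = 9 + (-1) = 8, so p = 4.
Then q = 9 - 4 = 5.
(p, q) = (4, 5)


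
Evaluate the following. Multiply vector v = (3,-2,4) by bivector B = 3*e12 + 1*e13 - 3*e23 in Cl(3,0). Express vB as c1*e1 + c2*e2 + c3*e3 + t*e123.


vB has grade-1 (vector) and grade-3 (trivector) parts: vB = (v _| B) + (v ^ B).
Vector part <vB>_1:
  e1: -v2*b12 - v3*b13 = -(-2)*(3) - (4)*(1) = 2
  e2: v1*b12 - v3*b23 = (3)*(3) - (4)*(-3) = 21
  e3: v1*b13 + v2*b23 = (3)*(1) + (-2)*(-3) = 9
Trivector part <vB>_3:
  e123: v1*b23 - v2*b13 + v3*b12 = (3)*(-3) - (-2)*(1) + (4)*(3) = 5
vB = 2*e1 + 21*e2 + 9*e3 + 5*e123


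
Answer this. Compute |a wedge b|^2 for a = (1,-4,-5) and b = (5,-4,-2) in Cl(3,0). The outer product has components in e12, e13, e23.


a wedge b = (a1*b2 - a2*b1)*e12 + (a1*b3 - a3*b1)*e13 + (a2*b3 - a3*b2)*e23
e12 coeff: 1*(-4) - (-4)*5 = -4 - (-20) = 16
e13 coeff: 1*(-2) - (-5)*5 = -2 - (-25) = 23
e23 coeff: (-4)*(-2) - (-5)*(-4) = 8 - 20 = -12
|a wedge b|^2 = 16^2 + 23^2 + (-12)^2
= 256 + 529 + 144
= 929


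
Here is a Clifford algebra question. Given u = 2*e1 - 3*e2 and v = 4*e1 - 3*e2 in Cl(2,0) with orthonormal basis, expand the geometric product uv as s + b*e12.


Expand: (2*e1 - 3*e2)(4*e1 - 3*e2)
= 2*4*e1e1 + 2*(-3)*e1e2 + (-3)*4*e2e1 + (-3)*(-3)*e2e2
Using e1^2 = e2^2 = 1, e2e1 = -e1e2:
Scalar part s = 2*4 + (-3)*(-3) = 8 + 9 = 17
Bivector part b = 2*(-3) - (-3)*4 = -6 - (-12) = 6
uv = 17 + 6*e12


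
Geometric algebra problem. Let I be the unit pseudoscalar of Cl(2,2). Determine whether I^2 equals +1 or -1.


The pseudoscalar I = e1...e_n (product of all n generators) of Cl(p,q) satisfies I^2 = (-1)^(q + n(n-1)/2).
p = 2, q = 2, n = p + q = 4
n(n-1)/2 = 4 * 3 / 2 = 6
Exponent = q + n(n-1)/2 = 2 + 6 = 8
I^2 = (-1)^8 = +1


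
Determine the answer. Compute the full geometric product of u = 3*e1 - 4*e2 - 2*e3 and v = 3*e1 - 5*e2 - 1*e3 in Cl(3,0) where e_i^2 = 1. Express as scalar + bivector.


In Cl(3,0): e_i^2 = 1, e_ie_j = -e_je_i for i != j.
Scalar part = u . v = 3*3 + (-4)*(-5) + (-2)*(-1)
= 9 + 20 + 2 = 31
e12 coeff = 3*(-5) - (-4)*3 = -15 - (-12) = -3
e13 coeff = 3*(-1) - (-2)*3 = -3 - (-6) = 3
e23 coeff = (-4)*(-1) - (-2)*(-5) = 4 - 10 = -6
uv = 31 - 3*e12 + 3*e13 - 6*e23


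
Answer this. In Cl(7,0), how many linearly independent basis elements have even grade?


Even subalgebra dimension = 2^(n-1)
n = 7 + 0 = 7
2^(7 - 1) = 2^6 = 64
Verification: sum of C(7,k) for even k = 1 + 21 + 35 + 7 = 64
Result = 64


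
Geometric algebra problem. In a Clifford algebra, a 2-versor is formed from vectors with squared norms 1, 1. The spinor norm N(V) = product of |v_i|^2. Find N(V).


Spinor norm N(V) = |v1|^2 * |v2|^2 * ... * |v2|^2
= 1 * 1
Running product: 1, 1
N(V) = 1


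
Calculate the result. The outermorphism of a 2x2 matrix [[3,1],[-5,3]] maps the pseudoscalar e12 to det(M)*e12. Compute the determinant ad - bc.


The outermorphism of a linear map f sends e1^e2 to f(e1)^f(e2).
f(e1) = 3*e1 - 5*e2
f(e2) = 1*e1 + 3*e2
f(e1) ^ f(e2) = (3*e1 - 5*e2) ^ (1*e1 + 3*e2)
= 3*3*e12 + (-5)*1*e21
= (9 - (-5))*e12
= 14*e12
Coefficient = 14


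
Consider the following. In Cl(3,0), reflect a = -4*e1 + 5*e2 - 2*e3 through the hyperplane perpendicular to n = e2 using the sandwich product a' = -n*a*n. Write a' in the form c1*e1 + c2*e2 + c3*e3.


Reflection formula: a' = -n*a*n, with n = e2 (unit vector, n^2 = 1).
For reflection through hyperplane perp to e2:
The component along e2 flips sign, others stay.
a = (-4, 5, -2)
a' = (-4, -5, -2)
a' = -4*e1 - 5*e2 - 2*e3


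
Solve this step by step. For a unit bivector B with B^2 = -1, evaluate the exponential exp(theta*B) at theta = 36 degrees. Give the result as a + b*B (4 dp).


For a unit bivector B with B^2 = -1, the exponential series gives
e^(theta*B) = cos(theta) + sin(theta)*B (the GA analogue of Euler's formula).
theta = 36 degrees = 0.628319 rad
cos(36 deg) = 0.8090
sin(36 deg) = 0.5878
exp(theta*B) = 0.8090 + 0.5878*B


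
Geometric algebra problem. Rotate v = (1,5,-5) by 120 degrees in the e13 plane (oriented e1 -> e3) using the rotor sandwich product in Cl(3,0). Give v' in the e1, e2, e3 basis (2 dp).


Rotor R = cos(60deg) - sin(60deg)*e13
Rotation angle theta = 2 * 60 = 120 degrees in the e13 plane (e1 -> e3).
The component perpendicular to the plane (e2) is invariant: v'_2 = v2 = 5.00
cos(120deg) = -0.5000, sin(120deg) = 0.8660
v'_1 = v1*cos(theta) - v3*sin(theta) = 1*(-0.5000) - (-5)*0.8660 = 3.83
v'_3 = v1*sin(theta) + v3*cos(theta) = 1*0.8660 + (-5)*(-0.5000) = 3.37
v' = 3.83*e1 + 5.00*e2 + 3.37*e3


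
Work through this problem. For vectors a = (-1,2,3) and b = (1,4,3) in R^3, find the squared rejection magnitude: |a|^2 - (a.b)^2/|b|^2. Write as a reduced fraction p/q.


|a|^2 = (-1)^2 + 2^2 + 3^2 = 14
|b|^2 = 1^2 + 4^2 + 3^2 = 26
a . b = (-1)*1 + 2*4 + 3*3 = 16
(a.b)^2 = 16^2 = 256
|rej|^2 = 14 - 256/26
= (364 - 256)/26
= 108/26
In lowest terms: 54/13


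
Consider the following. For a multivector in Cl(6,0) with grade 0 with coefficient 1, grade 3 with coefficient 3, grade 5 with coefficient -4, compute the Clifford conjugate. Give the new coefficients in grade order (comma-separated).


Clifford conjugate sign for grade k: (-1)^(k(k+1)/2)
Grade 0: (-1)^(0*1/2) = (-1)^0 = 1, coeff 1 -> 1
Grade 3: (-1)^(3*4/2) = (-1)^6 = 1, coeff 3 -> 3
Grade 5: (-1)^(5*6/2) = (-1)^15 = -1, coeff -4 -> 4
Conjugated coefficients: 1, 3, 4


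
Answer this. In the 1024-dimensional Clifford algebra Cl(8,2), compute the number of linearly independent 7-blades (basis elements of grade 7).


Number of grade-k basis blades in Cl(p,q) with n = p + q is C(n, k).
n = 8 + 2 = 10
C(10, 7) = 10! / (7! * 3!)
= 3628800 / (5040 * 6)
= 120


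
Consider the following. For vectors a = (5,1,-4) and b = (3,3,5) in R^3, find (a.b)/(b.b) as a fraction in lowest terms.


Projection coefficient = (a . b) / (b . b)
a . b = 5*3 + 1*3 + (-4)*5
= 15 + 3 + (-20) = -2
b . b = 3^2 + 3^2 + 5^2
= 9 + 9 + 25 = 43
Coefficient = -2/43
In lowest terms: -2/43


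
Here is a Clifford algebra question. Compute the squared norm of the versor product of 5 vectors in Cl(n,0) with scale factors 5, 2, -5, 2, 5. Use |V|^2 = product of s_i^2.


Each vector v_i has |v_i|^2 = s_i^2
Squared scales: 5^2 = 25, 2^2 = 4, (-5)^2 = 25, 2^2 = 4, 5^2 = 25
|V|^2 = 25 * 4 * 25 * 4 * 25
= 250000


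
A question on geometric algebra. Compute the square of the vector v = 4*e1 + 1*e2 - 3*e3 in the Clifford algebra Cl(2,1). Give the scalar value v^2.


v^2 = sum of c_i^2 * e_i^2
Positive signature terms (e_i^2 = +1): 4^2 + 1^2 = 17
Negative signature terms (e_j^2 = -1): (-3)^2 = 9
v^2 = 17 - 9 = 8


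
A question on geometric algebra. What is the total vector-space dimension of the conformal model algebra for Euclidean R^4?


The conformal model of R^4 uses Cl(5,1): the 4 Euclidean generators plus two extra orthogonal generators e+ (e+^2 = +1) and e- (e-^2 = -1), from which the null vectors e0, einf are built.
Number of generators m = 4 + 2 = 6.
dim Cl(p,q) = 2^m = 2^6 = 64


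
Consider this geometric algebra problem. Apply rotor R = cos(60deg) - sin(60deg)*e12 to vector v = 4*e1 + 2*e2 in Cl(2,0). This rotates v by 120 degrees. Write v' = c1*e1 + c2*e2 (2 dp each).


Rotor R = cos(60deg) - sin(60deg)*e12
Rotation angle theta = 2 * 60 = 120 degrees
v' = R*v*~R rotates v by theta.
cos(120deg) = -0.5000, sin(120deg) = 0.8660
v'_1 = 4*cos(120deg) - 2*sin(120deg)
= 4*(-0.5000) - 2*0.8660
= -3.73
v'_2 = 4*sin(120deg) + 2*cos(120deg)
= 4*0.8660 + 2*(-0.5000)
= 2.46
v' = -3.73*e1 + 2.46*e2


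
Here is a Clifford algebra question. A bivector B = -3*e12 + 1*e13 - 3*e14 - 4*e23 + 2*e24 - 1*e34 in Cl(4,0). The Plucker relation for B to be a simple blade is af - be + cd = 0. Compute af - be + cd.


Plucker relation: af - be + cd
a*f = (-3)*(-1) = 3
b*e = 1*2 = 2
c*d = (-3)*(-4) = 12
af - be + cd = 3 - 2 + 12
= 13


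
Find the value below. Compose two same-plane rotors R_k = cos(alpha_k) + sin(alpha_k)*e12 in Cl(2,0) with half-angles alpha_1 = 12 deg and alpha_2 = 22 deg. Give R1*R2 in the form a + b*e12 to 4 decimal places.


Same-plane rotors commute and their half-angles add:
R1*R2 = cos(a1 + a2) + sin(a1 + a2)*e12.
a1 + a2 = 12 + 22 = 34 deg
cos(34 deg) = 0.8290
sin(34 deg) = 0.5592
R1*R2 = 0.8290 + 0.5592*e12


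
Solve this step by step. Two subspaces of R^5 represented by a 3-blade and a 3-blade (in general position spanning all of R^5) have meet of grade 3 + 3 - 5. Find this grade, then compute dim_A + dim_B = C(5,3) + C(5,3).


Meet grade = grade(A) + grade(B) - n
= 3 + 3 - 5 = 1
C(5,3) = 10
C(5,3) = 10
dim_A + dim_B = 10 + 10 = 20


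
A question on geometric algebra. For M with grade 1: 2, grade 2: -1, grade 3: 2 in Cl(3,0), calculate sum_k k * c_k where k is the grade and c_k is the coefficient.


Grade-weighted sum = sum of grade_k * coefficient_k
1*2 = 2
2*(-1) = -2
3*2 = 6
Total = 2 + (-2) + 6 = 6


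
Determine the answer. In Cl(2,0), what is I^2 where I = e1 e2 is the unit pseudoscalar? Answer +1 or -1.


The pseudoscalar I = e1...e_n (product of all n generators) of Cl(p,q) satisfies I^2 = (-1)^(q + n(n-1)/2).
p = 2, q = 0, n = p + q = 2
n(n-1)/2 = 2 * 1 / 2 = 1
Exponent = q + n(n-1)/2 = 0 + 1 = 1
I^2 = (-1)^1 = -1


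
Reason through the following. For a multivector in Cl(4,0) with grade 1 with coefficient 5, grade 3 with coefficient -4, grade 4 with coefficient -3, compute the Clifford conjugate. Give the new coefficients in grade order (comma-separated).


Clifford conjugate sign for grade k: (-1)^(k(k+1)/2)
Grade 1: (-1)^(1*2/2) = (-1)^1 = -1, coeff 5 -> -5
Grade 3: (-1)^(3*4/2) = (-1)^6 = 1, coeff -4 -> -4
Grade 4: (-1)^(4*5/2) = (-1)^10 = 1, coeff -3 -> -3
Conjugated coefficients: -5, -4, -3


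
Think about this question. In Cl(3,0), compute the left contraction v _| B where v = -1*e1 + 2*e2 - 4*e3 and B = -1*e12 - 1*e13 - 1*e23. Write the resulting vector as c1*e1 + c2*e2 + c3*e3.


Left contraction v _| B = <vB>_1 (grade-1 part of the geometric product vB).
Using e1_|e12 = e2, e2_|e12 = -e1, e1_|e13 = e3, e3_|e13 = -e1, e2_|e23 = e3, e3_|e23 = -e2:
e1 coeff: -v2*b12 - v3*b13 = -(2)*(-1) - (-4)*(-1) = -2
e2 coeff: v1*b12 - v3*b23 = (-1)*(-1) - (-4)*(-1) = -3
e3 coeff: v1*b13 + v2*b23 = (-1)*(-1) + (2)*(-1) = -1
v _| B = -2*e1 - 3*e2 - 1*e3


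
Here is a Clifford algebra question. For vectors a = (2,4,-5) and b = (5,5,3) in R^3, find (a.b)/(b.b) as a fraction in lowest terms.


Projection coefficient = (a . b) / (b . b)
a . b = 2*5 + 4*5 + (-5)*3
= 10 + 20 + (-15) = 15
b . b = 5^2 + 5^2 + 3^2
= 25 + 25 + 9 = 59
Coefficient = 15/59
In lowest terms: 15/59
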